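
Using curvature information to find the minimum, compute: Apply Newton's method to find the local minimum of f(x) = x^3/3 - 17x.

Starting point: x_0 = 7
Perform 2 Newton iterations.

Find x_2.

f(x) = x^3/3 - 17x
f'(x) = x^2 - 17, f''(x) = 2x
Newton update: x_{n+1} = x_n - (x_n^2 - 17)/(2*x_n)
Step 1: x_0 = 7, f'=32, f''=14, x_1 = 33/7
Step 2: x_1 = 33/7, f'=256/49, f''=66/7, x_2 = 961/231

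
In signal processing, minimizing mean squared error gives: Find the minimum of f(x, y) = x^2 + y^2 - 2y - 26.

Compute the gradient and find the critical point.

f(x,y) = x^2 + y^2 - 2y - 26
df/dx = 2x + (0) = 0  =>  x = 0
df/dy = 2y + (-2) = 0  =>  y = 1
f(0, 1) = 1*(0)^2 + 1*(1)^2 + -2*(1) + -26 = -27
Hessian is diagonal with entries 2, 2 > 0, so this is a minimum.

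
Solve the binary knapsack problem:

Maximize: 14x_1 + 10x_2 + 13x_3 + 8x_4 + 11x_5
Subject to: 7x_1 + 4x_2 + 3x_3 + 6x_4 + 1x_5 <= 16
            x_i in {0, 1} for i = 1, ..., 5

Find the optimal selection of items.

Items: item 1 (v=14, w=7), item 2 (v=10, w=4), item 3 (v=13, w=3), item 4 (v=8, w=6), item 5 (v=11, w=1)
Capacity: 16
Checking all 32 subsets (w = total weight, v = total value):
  {}: w = 0, v = 0
  {1}: w = 7, v = 14
  {2}: w = 4, v = 10
  {3}: w = 3, v = 13
  {4}: w = 6, v = 8
  {5}: w = 1, v = 11
  {1, 2}: w = 11, v = 24
  {1, 3}: w = 10, v = 27
  {1, 4}: w = 13, v = 22
  {1, 5}: w = 8, v = 25
  {2, 3}: w = 7, v = 23
  {2, 4}: w = 10, v = 18
  {2, 5}: w = 5, v = 21
  {3, 4}: w = 9, v = 21
  {3, 5}: w = 4, v = 24
  {4, 5}: w = 7, v = 19
  {1, 2, 3}: w = 14, v = 37
  {1, 2, 4}: w = 17 > 16, infeasible
  {1, 2, 5}: w = 12, v = 35
  {1, 3, 4}: w = 16, v = 35
  {1, 3, 5}: w = 11, v = 38
  {1, 4, 5}: w = 14, v = 33
  {2, 3, 4}: w = 13, v = 31
  {2, 3, 5}: w = 8, v = 34
  {2, 4, 5}: w = 11, v = 29
  {3, 4, 5}: w = 10, v = 32
  {1, 2, 3, 4}: w = 20 > 16, infeasible
  {1, 2, 3, 5}: w = 15, v = 48
  {1, 2, 4, 5}: w = 18 > 16, infeasible
  {1, 3, 4, 5}: w = 17 > 16, infeasible
  {2, 3, 4, 5}: w = 14, v = 42
  {1, 2, 3, 4, 5}: w = 21 > 16, infeasible
Best feasible subset: items [1, 2, 3, 5]
Total weight: 15 <= 16, total value: 48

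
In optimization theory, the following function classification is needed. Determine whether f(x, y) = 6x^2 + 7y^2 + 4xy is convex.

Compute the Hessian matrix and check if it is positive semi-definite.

f(x,y) = 6x^2 + 7y^2 + 4xy
Hessian H = [[12, 4], [4, 14]]
trace(H) = 26, det(H) = 152
Eigenvalues: (26 +/- sqrt(68)) / 2 = 17.12, 8.877
Since both eigenvalues > 0, f is convex.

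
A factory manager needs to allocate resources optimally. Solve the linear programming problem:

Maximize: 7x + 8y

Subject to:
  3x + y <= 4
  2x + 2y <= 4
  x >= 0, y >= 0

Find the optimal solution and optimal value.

Feasible vertices: (0, 0), (0, 2), (1, 1), (4/3, 0)
Objective 7x + 8y at each:
  (0, 0): 0
  (0, 2): 16
  (1, 1): 15
  (4/3, 0): 28/3
Maximum is 16 at (0, 2).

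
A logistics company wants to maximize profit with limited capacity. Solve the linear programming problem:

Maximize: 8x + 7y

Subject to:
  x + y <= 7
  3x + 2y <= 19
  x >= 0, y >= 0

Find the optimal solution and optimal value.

Feasible vertices: (0, 0), (0, 7), (5, 2), (19/3, 0)
Objective 8x + 7y at each:
  (0, 0): 0
  (0, 7): 49
  (5, 2): 54
  (19/3, 0): 152/3
Maximum is 54 at (5, 2).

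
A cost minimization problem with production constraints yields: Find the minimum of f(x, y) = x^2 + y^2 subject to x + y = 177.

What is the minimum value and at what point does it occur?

Substitute y = 177 - x into f(x,y) = x^2 + y^2:
g(x) = x^2 + (177 - x)^2 = 2x^2 - 354x + 31329
g'(x) = 4x - 354 = 0  =>  x = 177/2
y = 177 - 177/2 = 177/2
Minimum value = (177/2)^2 + (177/2)^2 = 31329/2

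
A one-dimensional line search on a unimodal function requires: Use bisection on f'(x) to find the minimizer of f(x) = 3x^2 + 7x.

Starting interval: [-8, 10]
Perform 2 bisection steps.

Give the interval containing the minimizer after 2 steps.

Finding critical point of f(x) = 3x^2 + 7x using bisection on f'(x) = 6x + 7.
f'(x) = 0 when x = -7/6.
Starting interval: [-8, 10]
Step 1: mid = 1, f'(mid) = 13, new interval = [-8, 1]
Step 2: mid = -7/2, f'(mid) = -14, new interval = [-7/2, 1]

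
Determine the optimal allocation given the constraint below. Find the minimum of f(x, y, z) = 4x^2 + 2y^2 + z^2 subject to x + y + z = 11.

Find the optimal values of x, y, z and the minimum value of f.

Using Lagrange multipliers on f = 4x^2 + 2y^2 + z^2 with constraint x + y + z = 11:
Conditions: 2*4*x = lambda, 2*2*y = lambda, 2*1*z = lambda
So x = lambda/8, y = lambda/4, z = lambda/2
Substituting into constraint: lambda * (7/8) = 11
lambda = 88/7
x = 11/7, y = 22/7, z = 44/7
Minimum value = 484/7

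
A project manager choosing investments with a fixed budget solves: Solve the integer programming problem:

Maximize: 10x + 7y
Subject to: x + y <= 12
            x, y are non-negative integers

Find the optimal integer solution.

Objective: 10x + 7y, constraint: x + y <= 12
Coefficient of x is 10 >= coefficient of y is 7, so allocate the entire budget to x.
Optimal: x = 12, y = 0, value = 120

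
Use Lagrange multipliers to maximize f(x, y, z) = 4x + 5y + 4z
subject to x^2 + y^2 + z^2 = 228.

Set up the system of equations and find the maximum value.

Lagrange conditions: 4 = 2*lambda*x, 5 = 2*lambda*y, 4 = 2*lambda*z
So x:4 = y:5 = z:4, i.e. x = 4t, y = 5t, z = 4t
Constraint: t^2*(4^2 + 5^2 + 4^2) = 228
  t^2 * 57 = 228  =>  t = sqrt(4)
Maximum = 4*4t + 5*5t + 4*4t = 57*sqrt(4) = 114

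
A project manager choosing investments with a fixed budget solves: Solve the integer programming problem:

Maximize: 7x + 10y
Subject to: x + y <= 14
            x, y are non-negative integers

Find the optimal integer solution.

Objective: 7x + 10y, constraint: x + y <= 14
Coefficient of y is 10 > coefficient of x is 7, so allocate the entire budget to y.
Optimal: x = 0, y = 14, value = 140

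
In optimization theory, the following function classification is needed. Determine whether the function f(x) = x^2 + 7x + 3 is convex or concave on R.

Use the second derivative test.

f(x) = x^2 + 7x + 3
f'(x) = 2x + 7
f''(x) = 2
Since f''(x) = 2 > 0 for all x, f is convex on R.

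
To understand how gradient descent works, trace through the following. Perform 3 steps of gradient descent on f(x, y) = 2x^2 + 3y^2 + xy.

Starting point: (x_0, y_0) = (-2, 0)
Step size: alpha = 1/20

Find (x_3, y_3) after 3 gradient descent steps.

f(x,y) = 2x^2 + 3y^2 + xy
grad_x = 4x + 1y, grad_y = 6y + 1x
Step 1: grad = (-8, -2), (-8/5, 1/10)
Step 2: grad = (-63/10, -1), (-257/200, 3/20)
Step 3: grad = (-499/100, -77/200), (-2071/2000, 677/4000)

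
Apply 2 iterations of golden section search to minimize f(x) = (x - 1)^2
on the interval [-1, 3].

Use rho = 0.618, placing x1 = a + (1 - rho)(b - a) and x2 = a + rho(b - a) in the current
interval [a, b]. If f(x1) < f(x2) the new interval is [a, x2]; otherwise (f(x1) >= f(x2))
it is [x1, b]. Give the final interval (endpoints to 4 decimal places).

Golden section search for min of f(x) = (x - 1)^2 on [-1, 3].
Each step: x1 = a + (1 - rho)(b - a), x2 = a + rho(b - a); if f(x1) < f(x2) keep [a, x2], otherwise keep [x1, b].
Step 1: [-1.0000, 3.0000], x1=0.5280 (f=0.2228), x2=1.4720 (f=0.2228); f(x1) = f(x2) (tie, not '<') => keep [0.5280, 3.0000]
Step 2: [0.5280, 3.0000], x1=1.4723 (f=0.2231), x2=2.0557 (f=1.1145); f(x1) < f(x2) => keep [0.5280, 2.0557]
Final interval: [0.5280, 2.0557]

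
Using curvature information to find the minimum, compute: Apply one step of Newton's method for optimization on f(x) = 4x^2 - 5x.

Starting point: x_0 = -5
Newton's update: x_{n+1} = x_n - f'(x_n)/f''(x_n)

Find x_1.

f(x) = 4x^2 - 5x
f'(x) = 8x + (-5), f''(x) = 8
Newton step: x_1 = x_0 - f'(x_0)/f''(x_0)
f'(-5) = -45
x_1 = -5 - -45/8 = 5/8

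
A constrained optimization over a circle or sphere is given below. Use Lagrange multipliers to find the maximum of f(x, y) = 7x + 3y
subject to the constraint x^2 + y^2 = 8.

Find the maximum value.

Set up Lagrange conditions: grad f = lambda * grad g
  7 = 2*lambda*x
  3 = 2*lambda*y
From these: x/y = 7/3, so x = 7t, y = 3t for some t.
Substitute into constraint: (7t)^2 + (3t)^2 = 8
  t^2 * 58 = 8
  t = sqrt(8/58)
Maximum = 7*x + 3*y = (7^2 + 3^2)*t = 58 * sqrt(8/58) = sqrt(464)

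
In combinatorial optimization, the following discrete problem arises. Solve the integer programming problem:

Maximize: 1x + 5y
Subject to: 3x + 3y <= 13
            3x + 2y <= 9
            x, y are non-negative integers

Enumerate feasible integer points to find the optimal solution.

Constraint 1: 3x + 3y <= 13
Constraint 2: 3x + 2y <= 9
Feasible x range (need y >= 0): 0 <= x <= min(13/3, 9/3) => x in {0, ..., 3}.
Enumerate feasible integer points row by row (the coefficient of y is 5 > 0, so for each x the largest feasible y gives the best value):
  x = 0: y <= min((13 - 3*0)/3, (9 - 3*0)/2) => y in {0, ..., 4}; best 1*0 + 5*4 = 20
  x = 1: y <= min((13 - 3*1)/3, (9 - 3*1)/2) => y in {0, ..., 3}; best 1*1 + 5*3 = 16
  x = 2: y <= min((13 - 3*2)/3, (9 - 3*2)/2) => y in {0, ..., 1}; best 1*2 + 5*1 = 7
  x = 3: y <= min((13 - 3*3)/3, (9 - 3*3)/2) => y in {0}; best 1*3 + 5*0 = 3
The maximum 1x + 5y = 20 is achieved at x = 0, y = 4.
Check: 3*0 + 3*4 = 12 <= 13 and 3*0 + 2*4 = 8 <= 9.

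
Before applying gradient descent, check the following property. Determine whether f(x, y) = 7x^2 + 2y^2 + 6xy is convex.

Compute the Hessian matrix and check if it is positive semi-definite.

f(x,y) = 7x^2 + 2y^2 + 6xy
Hessian H = [[14, 6], [6, 4]]
trace(H) = 18, det(H) = 20
Eigenvalues: (18 +/- sqrt(244)) / 2 = 16.81, 1.19
Since both eigenvalues > 0, f is convex.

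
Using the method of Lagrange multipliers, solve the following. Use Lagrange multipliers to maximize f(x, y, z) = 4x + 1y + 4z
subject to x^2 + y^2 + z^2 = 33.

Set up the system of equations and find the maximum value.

Lagrange conditions: 4 = 2*lambda*x, 1 = 2*lambda*y, 4 = 2*lambda*z
So x:4 = y:1 = z:4, i.e. x = 4t, y = 1t, z = 4t
Constraint: t^2*(4^2 + 1^2 + 4^2) = 33
  t^2 * 33 = 33  =>  t = sqrt(1)
Maximum = 4*4t + 1*1t + 4*4t = 33*sqrt(1) = 33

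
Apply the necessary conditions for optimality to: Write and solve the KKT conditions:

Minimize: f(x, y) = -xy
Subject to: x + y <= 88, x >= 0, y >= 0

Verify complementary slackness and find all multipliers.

Problem: min -xy s.t. x + y <= 88 (multiplier lambda), x >= 0 (mu_x), y >= 0 (mu_y)
KKT stationarity: -y + lambda - mu_x = 0, -x + lambda - mu_y = 0, with lambda, mu_x, mu_y >= 0
Complementary slackness: lambda*(x + y - 88) = 0, mu_x*x = 0, mu_y*y = 0
If lambda = 0: y = -mu_x <= 0 and x = -mu_y <= 0 force x = y = 0 with f = 0; but x = y = 44 is feasible with f = -1936 < 0, so this is not the minimum. Hence lambda > 0 and x + y = 88.
Try x > 0, y > 0 (so mu_x = mu_y = 0): y = lambda, x = lambda => x = y = lambda
x + y = 88 => 2*lambda = 88 => lambda = 44
x* = y* = 44 > 0, consistent with mu_x = mu_y = 0.
(Any feasible point with x = 0 or y = 0 has f = 0 > -1936, so the minimum is not on those boundaries.)
min(-xy) = -1936 (i.e. max xy = 1936)
Multipliers: lambda = 44, mu_x = 0, mu_y = 0
Complementary slackness: lambda*(x + y - 88) = 44*(44 + 44 - 88) = 0, mu_x*x = 0*44 = 0, mu_y*y = 0*44 = 0. Satisfied.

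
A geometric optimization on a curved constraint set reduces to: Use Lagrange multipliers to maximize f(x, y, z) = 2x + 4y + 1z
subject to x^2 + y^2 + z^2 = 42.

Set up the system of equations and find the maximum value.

Lagrange conditions: 2 = 2*lambda*x, 4 = 2*lambda*y, 1 = 2*lambda*z
So x:2 = y:4 = z:1, i.e. x = 2t, y = 4t, z = 1t
Constraint: t^2*(2^2 + 4^2 + 1^2) = 42
  t^2 * 21 = 42  =>  t = sqrt(2)
Maximum = 2*2t + 4*4t + 1*1t = 21*sqrt(2) = sqrt(882)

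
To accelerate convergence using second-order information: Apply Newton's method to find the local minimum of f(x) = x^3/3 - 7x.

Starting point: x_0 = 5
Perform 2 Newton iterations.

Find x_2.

f(x) = x^3/3 - 7x
f'(x) = x^2 - 7, f''(x) = 2x
Newton update: x_{n+1} = x_n - (x_n^2 - 7)/(2*x_n)
Step 1: x_0 = 5, f'=18, f''=10, x_1 = 16/5
Step 2: x_1 = 16/5, f'=81/25, f''=32/5, x_2 = 431/160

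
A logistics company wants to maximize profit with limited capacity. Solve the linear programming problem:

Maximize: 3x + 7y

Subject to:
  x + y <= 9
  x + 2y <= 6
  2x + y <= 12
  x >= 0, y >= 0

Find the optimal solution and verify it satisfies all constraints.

Feasible vertices: (0, 0), (0, 3), (6, 0)
Objective 3x + 7y at each vertex:
  (0, 0): 0
  (0, 3): 21
  (6, 0): 18
Maximum is 21 at (0, 3).
Verify constraints at (x, y) = (0, 3):
  1*0 + 1*3 = 3 <= 9
  1*0 + 2*3 = 6 <= 6 (active)
  2*0 + 1*3 = 3 <= 12
  x = 0 >= 0, y = 3 >= 0. All constraints satisfied.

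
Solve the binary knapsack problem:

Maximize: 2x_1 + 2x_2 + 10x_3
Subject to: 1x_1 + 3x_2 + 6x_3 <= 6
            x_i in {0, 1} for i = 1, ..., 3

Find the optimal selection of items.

Items: item 1 (v=2, w=1), item 2 (v=2, w=3), item 3 (v=10, w=6)
Capacity: 6
Checking all 8 subsets (w = total weight, v = total value):
  {}: w = 0, v = 0
  {1}: w = 1, v = 2
  {2}: w = 3, v = 2
  {3}: w = 6, v = 10
  {1, 2}: w = 4, v = 4
  {1, 3}: w = 7 > 6, infeasible
  {2, 3}: w = 9 > 6, infeasible
  {1, 2, 3}: w = 10 > 6, infeasible
Best feasible subset: items [3]
Total weight: 6 <= 6, total value: 10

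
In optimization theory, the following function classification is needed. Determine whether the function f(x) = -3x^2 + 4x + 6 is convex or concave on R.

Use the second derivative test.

f(x) = -3x^2 + 4x + 6
f'(x) = -6x + 4
f''(x) = -6
Since f''(x) = -6 < 0 for all x, f is concave on R.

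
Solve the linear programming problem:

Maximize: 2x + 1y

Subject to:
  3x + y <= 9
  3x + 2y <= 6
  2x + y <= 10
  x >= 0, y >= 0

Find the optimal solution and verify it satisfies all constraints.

Feasible vertices: (0, 0), (0, 3), (2, 0)
Objective 2x + 1y at each vertex:
  (0, 0): 0
  (0, 3): 3
  (2, 0): 4
Maximum is 4 at (2, 0).
Verify constraints at (x, y) = (2, 0):
  3*2 + 1*0 = 6 <= 9
  3*2 + 2*0 = 6 <= 6 (active)
  2*2 + 1*0 = 4 <= 10
  x = 2 >= 0, y = 0 >= 0. All constraints satisfied.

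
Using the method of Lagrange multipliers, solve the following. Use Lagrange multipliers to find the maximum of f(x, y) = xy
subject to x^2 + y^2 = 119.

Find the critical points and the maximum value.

Lagrange conditions: y = 2*lambda*x and x = 2*lambda*y
If x = 0 then y = 0, violating the constraint, so x, y != 0.
Dividing: y/x = x/y => x^2 = y^2 => y = x or y = -x
Constraint: 2x^2 = 119 => x^2 = 119/2 => x = +/-sqrt(119/2)
Critical points: (sqrt(119/2), sqrt(119/2)), (-sqrt(119/2), -sqrt(119/2)), (sqrt(119/2), -sqrt(119/2)), (-sqrt(119/2), sqrt(119/2))
  y = x:  xy = x^2 = 119/2  at (sqrt(119/2), sqrt(119/2)) and (-sqrt(119/2), -sqrt(119/2))
  y = -x: xy = -x^2 = -119/2 at (sqrt(119/2), -sqrt(119/2)) and (-sqrt(119/2), sqrt(119/2))
Maximum xy = 119/2 at (sqrt(119/2), sqrt(119/2)) and (-sqrt(119/2), -sqrt(119/2))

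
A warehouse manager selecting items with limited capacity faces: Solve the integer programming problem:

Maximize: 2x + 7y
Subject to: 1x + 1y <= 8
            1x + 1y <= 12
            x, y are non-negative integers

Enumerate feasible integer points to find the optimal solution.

Constraint 1: 1x + 1y <= 8
Constraint 2: 1x + 1y <= 12
Feasible x range (need y >= 0): 0 <= x <= min(8/1, 12/1) => x in {0, ..., 8}.
Enumerate feasible integer points row by row (the coefficient of y is 7 > 0, so for each x the largest feasible y gives the best value):
  x = 0: y <= min((8 - 1*0)/1, (12 - 1*0)/1) => y in {0, ..., 8}; best 2*0 + 7*8 = 56
  x = 1: y <= min((8 - 1*1)/1, (12 - 1*1)/1) => y in {0, ..., 7}; best 2*1 + 7*7 = 51
  x = 2: y <= min((8 - 1*2)/1, (12 - 1*2)/1) => y in {0, ..., 6}; best 2*2 + 7*6 = 46
  x = 3: y <= min((8 - 1*3)/1, (12 - 1*3)/1) => y in {0, ..., 5}; best 2*3 + 7*5 = 41
  x = 4: y <= min((8 - 1*4)/1, (12 - 1*4)/1) => y in {0, ..., 4}; best 2*4 + 7*4 = 36
  x = 5: y <= min((8 - 1*5)/1, (12 - 1*5)/1) => y in {0, ..., 3}; best 2*5 + 7*3 = 31
  x = 6: y <= min((8 - 1*6)/1, (12 - 1*6)/1) => y in {0, ..., 2}; best 2*6 + 7*2 = 26
  x = 7: y <= min((8 - 1*7)/1, (12 - 1*7)/1) => y in {0, ..., 1}; best 2*7 + 7*1 = 21
  x = 8: y <= min((8 - 1*8)/1, (12 - 1*8)/1) => y in {0}; best 2*8 + 7*0 = 16
The maximum 2x + 7y = 56 is achieved at x = 0, y = 8.
Check: 1*0 + 1*8 = 8 <= 8 and 1*0 + 1*8 = 8 <= 12.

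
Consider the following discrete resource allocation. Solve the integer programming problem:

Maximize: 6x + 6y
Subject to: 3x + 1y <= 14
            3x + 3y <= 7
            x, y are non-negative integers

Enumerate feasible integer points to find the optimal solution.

Constraint 1: 3x + 1y <= 14
Constraint 2: 3x + 3y <= 7
Feasible x range (need y >= 0): 0 <= x <= min(14/3, 7/3) => x in {0, ..., 2}.
Enumerate feasible integer points row by row (the coefficient of y is 6 > 0, so for each x the largest feasible y gives the best value):
  x = 0: y <= min((14 - 3*0)/1, (7 - 3*0)/3) => y in {0, ..., 2}; best 6*0 + 6*2 = 12
  x = 1: y <= min((14 - 3*1)/1, (7 - 3*1)/3) => y in {0, ..., 1}; best 6*1 + 6*1 = 12
  x = 2: y <= min((14 - 3*2)/1, (7 - 3*2)/3) => y in {0}; best 6*2 + 6*0 = 12
The maximum 6x + 6y = 12 is achieved at x = 0, y = 2.
(The same value 12 is also attained at (1, 1), (2, 0).)
Check: 3*0 + 1*2 = 2 <= 14 and 3*0 + 3*2 = 6 <= 7.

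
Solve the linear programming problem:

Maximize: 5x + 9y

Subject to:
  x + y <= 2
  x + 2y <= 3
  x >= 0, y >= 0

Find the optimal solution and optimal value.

Feasible vertices: (0, 0), (0, 3/2), (1, 1), (2, 0)
Objective 5x + 9y at each:
  (0, 0): 0
  (0, 3/2): 27/2
  (1, 1): 14
  (2, 0): 10
Maximum is 14 at (1, 1).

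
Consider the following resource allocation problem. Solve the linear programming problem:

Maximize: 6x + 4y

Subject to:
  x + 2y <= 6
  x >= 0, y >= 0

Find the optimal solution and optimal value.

The feasible region has vertices at [(0, 0), (6, 0), (0, 3)].
Checking objective 6x + 4y at each vertex:
  (0, 0): 6*0 + 4*0 = 0
  (6, 0): 6*6 + 4*0 = 36
  (0, 3): 6*0 + 4*3 = 12
Maximum is 36 at (6, 0).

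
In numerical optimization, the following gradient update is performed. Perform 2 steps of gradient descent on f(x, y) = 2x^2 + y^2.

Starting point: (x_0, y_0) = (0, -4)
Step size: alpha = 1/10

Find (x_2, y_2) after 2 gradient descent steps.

f(x,y) = 2x^2 + y^2
grad_x = 4x + 0y, grad_y = 2y + 0x
Step 1: grad = (0, -8), (0, -16/5)
Step 2: grad = (0, -32/5), (0, -64/25)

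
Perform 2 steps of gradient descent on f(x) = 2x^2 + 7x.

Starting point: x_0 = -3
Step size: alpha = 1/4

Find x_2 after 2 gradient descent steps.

f(x) = 2x^2 + 7x, f'(x) = 4x + (7)
Step 1: f'(-3) = -5, x_1 = -3 - 1/4 * -5 = -7/4
Step 2: f'(-7/4) = 0, x_2 = -7/4 - 1/4 * 0 = -7/4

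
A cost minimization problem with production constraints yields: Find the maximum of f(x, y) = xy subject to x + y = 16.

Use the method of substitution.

Substitute y = 16 - x into f(x,y) = xy:
g(x) = x(16 - x) = 16x - x^2
g'(x) = 16 - 2x = 0  =>  x = 8
y = 16 - 8 = 8
Maximum value = 8 * 8 = 64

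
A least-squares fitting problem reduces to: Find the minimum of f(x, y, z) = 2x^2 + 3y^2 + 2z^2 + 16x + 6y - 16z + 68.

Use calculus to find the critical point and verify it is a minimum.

f(x,y,z) = 2x^2 + 3y^2 + 2z^2 + 16x + 6y - 16z + 68
df/dx = 4x + (16) = 0 => x = -4
df/dy = 6y + (6) = 0 => y = -1
df/dz = 4z + (-16) = 0 => z = 4
f(-4,-1,4) = 2*(-4)^2 + 3*(-1)^2 + 2*(4)^2 + 16*(-4) + 6*(-1) + -16*(4) + 68 = 1
Hessian is diagonal with entries 4, 6, 4 > 0, confirmed minimum.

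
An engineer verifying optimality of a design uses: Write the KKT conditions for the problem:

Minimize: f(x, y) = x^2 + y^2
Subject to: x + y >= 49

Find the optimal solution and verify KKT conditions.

KKT conditions for min x^2 + y^2 s.t. x + y >= 49:
Stationarity: 2x = mu, 2y = mu
So x = y = mu/2.
Complementary slackness: mu*(x + y - 49) = 0
Primal feasibility: x + y >= 49; dual feasibility: mu >= 0
If mu = 0 then x = y = 0, but 0 + 0 < 49 is infeasible, so the constraint is active.
Constraint active: x + y = 2*(mu/2) = 49 => mu = 49
x = y = 49/2, f = 2401/2
Verify: stationarity 2*(49/2) = 49 = mu; primal 49/2 + 49/2 = 49 >= 49; dual mu = 49 >= 0; complementary slackness 49*(49 - 49) = 0. All KKT conditions hold.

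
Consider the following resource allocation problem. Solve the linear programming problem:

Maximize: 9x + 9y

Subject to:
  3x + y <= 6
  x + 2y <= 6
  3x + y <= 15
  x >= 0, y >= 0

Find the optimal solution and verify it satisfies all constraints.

Feasible vertices: (0, 0), (0, 3), (6/5, 12/5), (2, 0)
Objective 9x + 9y at each vertex:
  (0, 0): 0
  (0, 3): 27
  (6/5, 12/5): 162/5
  (2, 0): 18
Maximum is 162/5 at (6/5, 12/5).
Verify constraints at (x, y) = (6/5, 12/5):
  3*(6/5) + 1*(12/5) = 6 <= 6 (active)
  1*(6/5) + 2*(12/5) = 6 <= 6 (active)
  3*(6/5) + 1*(12/5) = 6 <= 15
  x = 6/5 >= 0, y = 12/5 >= 0. All constraints satisfied.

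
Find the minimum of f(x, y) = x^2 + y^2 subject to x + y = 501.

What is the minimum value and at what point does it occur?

Substitute y = 501 - x into f(x,y) = x^2 + y^2:
g(x) = x^2 + (501 - x)^2 = 2x^2 - 1002x + 251001
g'(x) = 4x - 1002 = 0  =>  x = 501/2
y = 501 - 501/2 = 501/2
Minimum value = (501/2)^2 + (501/2)^2 = 251001/2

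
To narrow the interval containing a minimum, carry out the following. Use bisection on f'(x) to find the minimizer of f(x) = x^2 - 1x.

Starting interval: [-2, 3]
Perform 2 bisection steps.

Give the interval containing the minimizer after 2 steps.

Finding critical point of f(x) = x^2 - 1x using bisection on f'(x) = 2x + -1.
f'(x) = 0 when x = 1/2.
Starting interval: [-2, 3]
Step 1: mid = 1/2, f'(mid) = 0, new interval = [1/2, 1/2]
Step 2: mid = 1/2, f'(mid) = 0, new interval = [1/2, 1/2]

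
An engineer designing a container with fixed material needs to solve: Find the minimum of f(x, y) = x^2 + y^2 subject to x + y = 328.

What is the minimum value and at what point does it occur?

Substitute y = 328 - x into f(x,y) = x^2 + y^2:
g(x) = x^2 + (328 - x)^2 = 2x^2 - 656x + 107584
g'(x) = 4x - 656 = 0  =>  x = 164
y = 328 - 164 = 164
Minimum value = 164^2 + 164^2 = 53792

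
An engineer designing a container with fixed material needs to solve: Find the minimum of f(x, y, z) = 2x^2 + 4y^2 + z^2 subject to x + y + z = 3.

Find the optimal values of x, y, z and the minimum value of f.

Using Lagrange multipliers on f = 2x^2 + 4y^2 + z^2 with constraint x + y + z = 3:
Conditions: 2*2*x = lambda, 2*4*y = lambda, 2*1*z = lambda
So x = lambda/4, y = lambda/8, z = lambda/2
Substituting into constraint: lambda * (7/8) = 3
lambda = 24/7
x = 6/7, y = 3/7, z = 12/7
Minimum value = 36/7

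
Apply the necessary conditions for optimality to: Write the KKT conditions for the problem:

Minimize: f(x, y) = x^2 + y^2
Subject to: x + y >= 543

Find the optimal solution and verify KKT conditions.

KKT conditions for min x^2 + y^2 s.t. x + y >= 543:
Stationarity: 2x = mu, 2y = mu
So x = y = mu/2.
Complementary slackness: mu*(x + y - 543) = 0
Primal feasibility: x + y >= 543; dual feasibility: mu >= 0
If mu = 0 then x = y = 0, but 0 + 0 < 543 is infeasible, so the constraint is active.
Constraint active: x + y = 2*(mu/2) = 543 => mu = 543
x = y = 543/2, f = 294849/2
Verify: stationarity 2*(543/2) = 543 = mu; primal 543/2 + 543/2 = 543 >= 543; dual mu = 543 >= 0; complementary slackness 543*(543 - 543) = 0. All KKT conditions hold.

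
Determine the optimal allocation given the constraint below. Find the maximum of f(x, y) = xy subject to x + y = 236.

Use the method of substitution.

Substitute y = 236 - x into f(x,y) = xy:
g(x) = x(236 - x) = 236x - x^2
g'(x) = 236 - 2x = 0  =>  x = 118
y = 236 - 118 = 118
Maximum value = 118 * 118 = 13924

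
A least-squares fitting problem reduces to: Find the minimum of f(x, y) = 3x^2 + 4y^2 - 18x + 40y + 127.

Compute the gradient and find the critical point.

f(x,y) = 3x^2 + 4y^2 - 18x + 40y + 127
df/dx = 6x + (-18) = 0  =>  x = 3
df/dy = 8y + (40) = 0  =>  y = -5
f(3, -5) = 3*(3)^2 + 4*(-5)^2 + -18*(3) + 40*(-5) + 127 = 0
Hessian is diagonal with entries 6, 8 > 0, so this is a minimum.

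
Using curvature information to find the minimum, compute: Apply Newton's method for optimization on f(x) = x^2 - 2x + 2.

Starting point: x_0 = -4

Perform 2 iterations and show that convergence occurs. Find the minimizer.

f(x) = x^2 - 2x + 2, f'(x) = 2x + (-2), f''(x) = 2
Step 1: f'(-4) = -10, x_1 = -4 - -10/2 = 1
Step 2: f'(1) = 0, x_2 = 1 (converged)
Newton's method converges in 1 step for quadratics.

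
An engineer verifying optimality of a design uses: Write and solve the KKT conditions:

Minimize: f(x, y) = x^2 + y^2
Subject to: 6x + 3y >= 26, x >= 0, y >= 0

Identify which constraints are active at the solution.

KKT conditions for min x^2 + y^2 s.t. 6x + 3y >= 26, x >= 0, y >= 0:
Stationarity: 2x = mu*6 + mu_x, 2y = mu*3 + mu_y, with mu, mu_x, mu_y >= 0
Complementary slackness: mu*(6x + 3y - 26) = 0, mu_x*x = 0, mu_y*y = 0
(0, 0) is infeasible (6*0 + 3*0 < 26), so if mu = 0 stationarity would force x = mu_x/2 >= 0, y = mu_y/2 >= 0 with mu_x*x = mu_y*y = 0, i.e. x = y = 0: contradiction. Hence mu > 0 and 6x + 3y = 26 is active.
Try x > 0, y > 0 (so mu_x = mu_y = 0): x = 6*mu/2, y = 3*mu/2
Substitute: 6*(6*mu/2) + 3*(3*mu/2) = 26
  mu*45/2 = 26 => mu = 52/45
x* = 52/15 > 0, y* = 26/15 > 0, consistent with mu_x = mu_y = 0.
f is convex and the constraints are linear, so this KKT point is the global minimum.
f* = 676/45
Active constraints: 6x + 3y >= 26 (holds with equality, mu = 52/45 > 0); x >= 0 and y >= 0 are inactive (mu_x = mu_y = 0).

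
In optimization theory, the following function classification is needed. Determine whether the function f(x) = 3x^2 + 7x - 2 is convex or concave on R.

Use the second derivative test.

f(x) = 3x^2 + 7x - 2
f'(x) = 6x + 7
f''(x) = 6
Since f''(x) = 6 > 0 for all x, f is convex on R.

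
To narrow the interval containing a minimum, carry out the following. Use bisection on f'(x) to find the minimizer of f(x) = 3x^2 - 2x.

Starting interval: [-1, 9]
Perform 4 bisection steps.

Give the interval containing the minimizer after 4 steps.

Finding critical point of f(x) = 3x^2 - 2x using bisection on f'(x) = 6x + -2.
f'(x) = 0 when x = 1/3.
Starting interval: [-1, 9]
Step 1: mid = 4, f'(mid) = 22, new interval = [-1, 4]
Step 2: mid = 3/2, f'(mid) = 7, new interval = [-1, 3/2]
Step 3: mid = 1/4, f'(mid) = -1/2, new interval = [1/4, 3/2]
Step 4: mid = 7/8, f'(mid) = 13/4, new interval = [1/4, 7/8]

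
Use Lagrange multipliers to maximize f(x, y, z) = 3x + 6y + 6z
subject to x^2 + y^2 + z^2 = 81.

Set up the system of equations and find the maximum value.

Lagrange conditions: 3 = 2*lambda*x, 6 = 2*lambda*y, 6 = 2*lambda*z
So x:3 = y:6 = z:6, i.e. x = 3t, y = 6t, z = 6t
Constraint: t^2*(3^2 + 6^2 + 6^2) = 81
  t^2 * 81 = 81  =>  t = sqrt(1)
Maximum = 3*3t + 6*6t + 6*6t = 81*sqrt(1) = 81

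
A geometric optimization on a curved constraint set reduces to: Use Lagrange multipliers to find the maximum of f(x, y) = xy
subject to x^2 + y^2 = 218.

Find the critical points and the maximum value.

Lagrange conditions: y = 2*lambda*x and x = 2*lambda*y
If x = 0 then y = 0, violating the constraint, so x, y != 0.
Dividing: y/x = x/y => x^2 = y^2 => y = x or y = -x
Constraint: 2x^2 = 218 => x^2 = 109 => x = +/-sqrt(109)
Critical points: (sqrt(109), sqrt(109)), (-sqrt(109), -sqrt(109)), (sqrt(109), -sqrt(109)), (-sqrt(109), sqrt(109))
  y = x:  xy = x^2 = 109  at (sqrt(109), sqrt(109)) and (-sqrt(109), -sqrt(109))
  y = -x: xy = -x^2 = -109 at (sqrt(109), -sqrt(109)) and (-sqrt(109), sqrt(109))
Maximum xy = 109 at (sqrt(109), sqrt(109)) and (-sqrt(109), -sqrt(109))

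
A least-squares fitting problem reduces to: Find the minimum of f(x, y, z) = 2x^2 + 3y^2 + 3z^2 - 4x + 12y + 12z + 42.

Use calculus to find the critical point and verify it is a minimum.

f(x,y,z) = 2x^2 + 3y^2 + 3z^2 - 4x + 12y + 12z + 42
df/dx = 4x + (-4) = 0 => x = 1
df/dy = 6y + (12) = 0 => y = -2
df/dz = 6z + (12) = 0 => z = -2
f(1,-2,-2) = 2*(1)^2 + 3*(-2)^2 + 3*(-2)^2 + -4*(1) + 12*(-2) + 12*(-2) + 42 = 16
Hessian is diagonal with entries 4, 6, 6 > 0, confirmed minimum.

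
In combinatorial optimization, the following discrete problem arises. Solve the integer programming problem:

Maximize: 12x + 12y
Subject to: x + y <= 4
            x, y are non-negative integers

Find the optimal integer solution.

Objective: 12x + 12y, constraint: x + y <= 4
Coefficient of x is 12 >= coefficient of y is 12, so allocate the entire budget to x.
Optimal: x = 4, y = 0, value = 48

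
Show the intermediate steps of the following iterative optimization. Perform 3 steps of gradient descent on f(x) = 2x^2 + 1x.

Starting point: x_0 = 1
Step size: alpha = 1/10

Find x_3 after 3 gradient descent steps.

f(x) = 2x^2 + 1x, f'(x) = 4x + (1)
Step 1: f'(1) = 5, x_1 = 1 - 1/10 * 5 = 1/2
Step 2: f'(1/2) = 3, x_2 = 1/2 - 1/10 * 3 = 1/5
Step 3: f'(1/5) = 9/5, x_3 = 1/5 - 1/10 * 9/5 = 1/50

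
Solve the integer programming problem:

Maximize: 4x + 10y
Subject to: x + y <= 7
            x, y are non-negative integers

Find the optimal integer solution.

Objective: 4x + 10y, constraint: x + y <= 7
Coefficient of y is 10 > coefficient of x is 4, so allocate the entire budget to y.
Optimal: x = 0, y = 7, value = 70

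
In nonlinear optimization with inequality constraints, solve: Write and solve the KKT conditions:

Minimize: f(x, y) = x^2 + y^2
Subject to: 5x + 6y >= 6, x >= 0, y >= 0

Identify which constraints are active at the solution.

KKT conditions for min x^2 + y^2 s.t. 5x + 6y >= 6, x >= 0, y >= 0:
Stationarity: 2x = mu*5 + mu_x, 2y = mu*6 + mu_y, with mu, mu_x, mu_y >= 0
Complementary slackness: mu*(5x + 6y - 6) = 0, mu_x*x = 0, mu_y*y = 0
(0, 0) is infeasible (5*0 + 6*0 < 6), so if mu = 0 stationarity would force x = mu_x/2 >= 0, y = mu_y/2 >= 0 with mu_x*x = mu_y*y = 0, i.e. x = y = 0: contradiction. Hence mu > 0 and 5x + 6y = 6 is active.
Try x > 0, y > 0 (so mu_x = mu_y = 0): x = 5*mu/2, y = 6*mu/2
Substitute: 5*(5*mu/2) + 6*(6*mu/2) = 6
  mu*61/2 = 6 => mu = 12/61
x* = 30/61 > 0, y* = 36/61 > 0, consistent with mu_x = mu_y = 0.
f is convex and the constraints are linear, so this KKT point is the global minimum.
f* = 36/61
Active constraints: 5x + 6y >= 6 (holds with equality, mu = 12/61 > 0); x >= 0 and y >= 0 are inactive (mu_x = mu_y = 0).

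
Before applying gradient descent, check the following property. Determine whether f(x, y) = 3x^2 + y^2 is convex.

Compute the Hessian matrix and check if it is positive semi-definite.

f(x,y) = 3x^2 + y^2
Hessian H = [[6, 0], [0, 2]]
trace(H) = 8, det(H) = 12
Eigenvalues: (8 +/- sqrt(16)) / 2 = 6, 2
Since both eigenvalues > 0, f is convex.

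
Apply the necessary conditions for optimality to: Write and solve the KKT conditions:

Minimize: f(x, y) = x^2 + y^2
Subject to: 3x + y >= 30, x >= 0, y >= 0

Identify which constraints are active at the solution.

KKT conditions for min x^2 + y^2 s.t. 3x + 1y >= 30, x >= 0, y >= 0:
Stationarity: 2x = mu*3 + mu_x, 2y = mu*1 + mu_y, with mu, mu_x, mu_y >= 0
Complementary slackness: mu*(3x + y - 30) = 0, mu_x*x = 0, mu_y*y = 0
(0, 0) is infeasible (3*0 + 1*0 < 30), so if mu = 0 stationarity would force x = mu_x/2 >= 0, y = mu_y/2 >= 0 with mu_x*x = mu_y*y = 0, i.e. x = y = 0: contradiction. Hence mu > 0 and 3x + y = 30 is active.
Try x > 0, y > 0 (so mu_x = mu_y = 0): x = 3*mu/2, y = 1*mu/2
Substitute: 3*(3*mu/2) + 1*(1*mu/2) = 30
  mu*10/2 = 30 => mu = 6
x* = 9 > 0, y* = 3 > 0, consistent with mu_x = mu_y = 0.
f is convex and the constraints are linear, so this KKT point is the global minimum.
f* = 90
Active constraints: 3x + y >= 30 (holds with equality, mu = 6 > 0); x >= 0 and y >= 0 are inactive (mu_x = mu_y = 0).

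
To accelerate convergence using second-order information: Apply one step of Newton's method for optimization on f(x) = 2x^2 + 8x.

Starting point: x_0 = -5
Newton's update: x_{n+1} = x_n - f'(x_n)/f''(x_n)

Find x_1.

f(x) = 2x^2 + 8x
f'(x) = 4x + (8), f''(x) = 4
Newton step: x_1 = x_0 - f'(x_0)/f''(x_0)
f'(-5) = -12
x_1 = -5 - -12/4 = -2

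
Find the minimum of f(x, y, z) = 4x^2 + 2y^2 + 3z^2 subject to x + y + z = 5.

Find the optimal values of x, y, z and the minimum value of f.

Using Lagrange multipliers on f = 4x^2 + 2y^2 + 3z^2 with constraint x + y + z = 5:
Conditions: 2*4*x = lambda, 2*2*y = lambda, 2*3*z = lambda
So x = lambda/8, y = lambda/4, z = lambda/6
Substituting into constraint: lambda * (13/24) = 5
lambda = 120/13
x = 15/13, y = 30/13, z = 20/13
Minimum value = 300/13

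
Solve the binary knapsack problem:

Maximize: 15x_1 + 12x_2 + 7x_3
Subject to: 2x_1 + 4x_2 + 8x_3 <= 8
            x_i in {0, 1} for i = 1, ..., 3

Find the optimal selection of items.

Items: item 1 (v=15, w=2), item 2 (v=12, w=4), item 3 (v=7, w=8)
Capacity: 8
Checking all 8 subsets (w = total weight, v = total value):
  {}: w = 0, v = 0
  {1}: w = 2, v = 15
  {2}: w = 4, v = 12
  {3}: w = 8, v = 7
  {1, 2}: w = 6, v = 27
  {1, 3}: w = 10 > 8, infeasible
  {2, 3}: w = 12 > 8, infeasible
  {1, 2, 3}: w = 14 > 8, infeasible
Best feasible subset: items [1, 2]
Total weight: 6 <= 8, total value: 27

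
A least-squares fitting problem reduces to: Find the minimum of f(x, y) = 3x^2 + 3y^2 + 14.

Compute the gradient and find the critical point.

f(x,y) = 3x^2 + 3y^2 + 14
df/dx = 6x + (0) = 0  =>  x = 0
df/dy = 6y + (0) = 0  =>  y = 0
f(0, 0) = 3*(0)^2 + 3*(0)^2 + 14 = 14
Hessian is diagonal with entries 6, 6 > 0, so this is a minimum.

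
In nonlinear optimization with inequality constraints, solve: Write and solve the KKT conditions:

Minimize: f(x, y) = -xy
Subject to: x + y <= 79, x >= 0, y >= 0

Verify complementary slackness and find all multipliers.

Problem: min -xy s.t. x + y <= 79 (multiplier lambda), x >= 0 (mu_x), y >= 0 (mu_y)
KKT stationarity: -y + lambda - mu_x = 0, -x + lambda - mu_y = 0, with lambda, mu_x, mu_y >= 0
Complementary slackness: lambda*(x + y - 79) = 0, mu_x*x = 0, mu_y*y = 0
If lambda = 0: y = -mu_x <= 0 and x = -mu_y <= 0 force x = y = 0 with f = 0; but x = y = 79/2 is feasible with f = -6241/4 < 0, so this is not the minimum. Hence lambda > 0 and x + y = 79.
Try x > 0, y > 0 (so mu_x = mu_y = 0): y = lambda, x = lambda => x = y = lambda
x + y = 79 => 2*lambda = 79 => lambda = 79/2
x* = y* = 79/2 > 0, consistent with mu_x = mu_y = 0.
(Any feasible point with x = 0 or y = 0 has f = 0 > -6241/4, so the minimum is not on those boundaries.)
min(-xy) = -6241/4 (i.e. max xy = 6241/4)
Multipliers: lambda = 79/2, mu_x = 0, mu_y = 0
Complementary slackness: lambda*(x + y - 79) = 79/2*(79/2 + 79/2 - 79) = 0, mu_x*x = 0*79/2 = 0, mu_y*y = 0*79/2 = 0. Satisfied.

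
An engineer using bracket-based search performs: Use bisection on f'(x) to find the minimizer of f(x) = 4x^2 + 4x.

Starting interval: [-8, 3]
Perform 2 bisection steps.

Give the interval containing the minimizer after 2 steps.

Finding critical point of f(x) = 4x^2 + 4x using bisection on f'(x) = 8x + 4.
f'(x) = 0 when x = -1/2.
Starting interval: [-8, 3]
Step 1: mid = -5/2, f'(mid) = -16, new interval = [-5/2, 3]
Step 2: mid = 1/4, f'(mid) = 6, new interval = [-5/2, 1/4]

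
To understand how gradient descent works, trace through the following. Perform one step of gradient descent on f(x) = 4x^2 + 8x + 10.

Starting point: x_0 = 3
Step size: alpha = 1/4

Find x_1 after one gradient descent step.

f(x) = 4x^2 + 8x + 10
f'(x) = 8x + 8
f'(3) = 8*3 + (8) = 32
x_1 = x_0 - alpha * f'(x_0) = 3 - 1/4 * 32 = -5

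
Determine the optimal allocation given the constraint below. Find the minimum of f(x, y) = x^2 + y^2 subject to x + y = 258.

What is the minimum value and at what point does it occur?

Substitute y = 258 - x into f(x,y) = x^2 + y^2:
g(x) = x^2 + (258 - x)^2 = 2x^2 - 516x + 66564
g'(x) = 4x - 516 = 0  =>  x = 129
y = 258 - 129 = 129
Minimum value = 129^2 + 129^2 = 33282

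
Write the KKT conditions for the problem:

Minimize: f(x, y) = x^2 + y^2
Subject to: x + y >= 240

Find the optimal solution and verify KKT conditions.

KKT conditions for min x^2 + y^2 s.t. x + y >= 240:
Stationarity: 2x = mu, 2y = mu
So x = y = mu/2.
Complementary slackness: mu*(x + y - 240) = 0
Primal feasibility: x + y >= 240; dual feasibility: mu >= 0
If mu = 0 then x = y = 0, but 0 + 0 < 240 is infeasible, so the constraint is active.
Constraint active: x + y = 2*(mu/2) = 240 => mu = 240
x = y = 120, f = 28800
Verify: stationarity 2*120 = 240 = mu; primal 120 + 120 = 240 >= 240; dual mu = 240 >= 0; complementary slackness 240*(240 - 240) = 0. All KKT conditions hold.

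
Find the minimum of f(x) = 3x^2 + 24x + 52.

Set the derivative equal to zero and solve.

f(x) = 3x^2 + 24x + 52
f'(x) = 6x + (24) = 0
x = -24/6 = -4
f(-4) = 4
Since f''(x) = 6 > 0, this is a minimum.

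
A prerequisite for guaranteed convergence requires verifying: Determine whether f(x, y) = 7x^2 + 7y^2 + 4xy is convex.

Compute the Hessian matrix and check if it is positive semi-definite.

f(x,y) = 7x^2 + 7y^2 + 4xy
Hessian H = [[14, 4], [4, 14]]
trace(H) = 28, det(H) = 180
Eigenvalues: (28 +/- sqrt(64)) / 2 = 18, 10
Since both eigenvalues > 0, f is convex.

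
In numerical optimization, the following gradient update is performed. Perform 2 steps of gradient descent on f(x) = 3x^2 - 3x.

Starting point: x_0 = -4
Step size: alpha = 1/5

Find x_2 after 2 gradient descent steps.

f(x) = 3x^2 - 3x, f'(x) = 6x + (-3)
Step 1: f'(-4) = -27, x_1 = -4 - 1/5 * -27 = 7/5
Step 2: f'(7/5) = 27/5, x_2 = 7/5 - 1/5 * 27/5 = 8/25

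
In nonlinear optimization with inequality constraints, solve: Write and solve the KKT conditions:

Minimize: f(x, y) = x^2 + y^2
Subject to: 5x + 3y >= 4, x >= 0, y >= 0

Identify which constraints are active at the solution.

KKT conditions for min x^2 + y^2 s.t. 5x + 3y >= 4, x >= 0, y >= 0:
Stationarity: 2x = mu*5 + mu_x, 2y = mu*3 + mu_y, with mu, mu_x, mu_y >= 0
Complementary slackness: mu*(5x + 3y - 4) = 0, mu_x*x = 0, mu_y*y = 0
(0, 0) is infeasible (5*0 + 3*0 < 4), so if mu = 0 stationarity would force x = mu_x/2 >= 0, y = mu_y/2 >= 0 with mu_x*x = mu_y*y = 0, i.e. x = y = 0: contradiction. Hence mu > 0 and 5x + 3y = 4 is active.
Try x > 0, y > 0 (so mu_x = mu_y = 0): x = 5*mu/2, y = 3*mu/2
Substitute: 5*(5*mu/2) + 3*(3*mu/2) = 4
  mu*34/2 = 4 => mu = 4/17
x* = 10/17 > 0, y* = 6/17 > 0, consistent with mu_x = mu_y = 0.
f is convex and the constraints are linear, so this KKT point is the global minimum.
f* = 8/17
Active constraints: 5x + 3y >= 4 (holds with equality, mu = 4/17 > 0); x >= 0 and y >= 0 are inactive (mu_x = mu_y = 0).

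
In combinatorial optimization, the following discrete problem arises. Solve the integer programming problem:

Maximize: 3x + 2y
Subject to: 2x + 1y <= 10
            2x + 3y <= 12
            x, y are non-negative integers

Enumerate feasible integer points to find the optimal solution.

Constraint 1: 2x + 1y <= 10
Constraint 2: 2x + 3y <= 12
Feasible x range (need y >= 0): 0 <= x <= min(10/2, 12/2) => x in {0, ..., 5}.
Enumerate feasible integer points row by row (the coefficient of y is 2 > 0, so for each x the largest feasible y gives the best value):
  x = 0: y <= min((10 - 2*0)/1, (12 - 2*0)/3) => y in {0, ..., 4}; best 3*0 + 2*4 = 8
  x = 1: y <= min((10 - 2*1)/1, (12 - 2*1)/3) => y in {0, ..., 3}; best 3*1 + 2*3 = 9
  x = 2: y <= min((10 - 2*2)/1, (12 - 2*2)/3) => y in {0, ..., 2}; best 3*2 + 2*2 = 10
  x = 3: y <= min((10 - 2*3)/1, (12 - 2*3)/3) => y in {0, ..., 2}; best 3*3 + 2*2 = 13
  x = 4: y <= min((10 - 2*4)/1, (12 - 2*4)/3) => y in {0, ..., 1}; best 3*4 + 2*1 = 14
  x = 5: y <= min((10 - 2*5)/1, (12 - 2*5)/3) => y in {0}; best 3*5 + 2*0 = 15
The maximum 3x + 2y = 15 is achieved at x = 5, y = 0.
Check: 2*5 + 1*0 = 10 <= 10 and 2*5 + 3*0 = 10 <= 12.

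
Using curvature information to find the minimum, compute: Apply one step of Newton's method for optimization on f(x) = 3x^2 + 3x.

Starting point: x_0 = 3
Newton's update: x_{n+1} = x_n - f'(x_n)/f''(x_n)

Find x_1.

f(x) = 3x^2 + 3x
f'(x) = 6x + (3), f''(x) = 6
Newton step: x_1 = x_0 - f'(x_0)/f''(x_0)
f'(3) = 21
x_1 = 3 - 21/6 = -1/2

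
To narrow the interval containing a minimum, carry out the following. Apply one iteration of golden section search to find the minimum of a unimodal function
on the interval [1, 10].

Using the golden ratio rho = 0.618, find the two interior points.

Golden section search on [1, 10].
Golden ratio rho = 0.618 (approx).
Interior points:
  x_1 = 1 + (1-0.618)*9 = 4.4380
  x_2 = 1 + 0.618*9 = 6.5620
Compare f(x_1) and f(x_2) to determine which subinterval to keep.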